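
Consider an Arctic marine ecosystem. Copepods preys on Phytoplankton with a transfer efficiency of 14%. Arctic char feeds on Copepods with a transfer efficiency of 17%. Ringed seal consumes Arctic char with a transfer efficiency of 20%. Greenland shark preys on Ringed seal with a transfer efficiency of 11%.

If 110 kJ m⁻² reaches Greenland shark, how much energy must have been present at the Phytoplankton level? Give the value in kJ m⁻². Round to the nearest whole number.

210084 kJ m⁻²

Cumulative transfer efficiency: 0.14 × 0.17 × 0.2 × 0.11 = 0.0005236
Phytoplankton energy = 110 / 0.0005236 = 210084 kJ m⁻²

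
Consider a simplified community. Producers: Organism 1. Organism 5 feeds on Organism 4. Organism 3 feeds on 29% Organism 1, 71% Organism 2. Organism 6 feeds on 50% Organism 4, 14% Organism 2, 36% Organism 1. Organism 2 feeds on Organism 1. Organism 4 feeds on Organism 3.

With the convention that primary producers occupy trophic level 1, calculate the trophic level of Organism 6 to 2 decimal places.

Organism 2: 1 + 1 = 2
Organism 3: 1 + (0.29×1 + 0.71×2) = 2.71
Organism 4: 1 + 2.71 = 3.71
Organism 5: 1 + 3.71 = 4.71
Organism 6: 1 + (0.5×3.71 + 0.14×2 + 0.36×1) = 3.495

3.50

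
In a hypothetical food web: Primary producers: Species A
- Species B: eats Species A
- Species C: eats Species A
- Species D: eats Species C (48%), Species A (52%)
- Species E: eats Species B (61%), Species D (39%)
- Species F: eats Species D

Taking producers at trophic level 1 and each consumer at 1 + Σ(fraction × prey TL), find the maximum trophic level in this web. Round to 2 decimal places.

Species B: 1 + 1 = 2
Species C: 1 + 1 = 2
Species D: 1 + (0.48×2 + 0.52×1) = 2.48
Species E: 1 + (0.61×2 + 0.39×2.48) = 3.1872
Species F: 1 + 2.48 = 3.48

3.48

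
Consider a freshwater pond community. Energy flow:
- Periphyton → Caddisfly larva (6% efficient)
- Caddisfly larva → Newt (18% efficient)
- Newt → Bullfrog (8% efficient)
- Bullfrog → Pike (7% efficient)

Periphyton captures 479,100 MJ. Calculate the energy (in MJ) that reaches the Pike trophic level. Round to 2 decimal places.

28.98 MJ

Caddisfly larva: 479100 × 0.06 = 28746 MJ
Newt: 28746 × 0.18 = 5174.28 MJ
Bullfrog: 5174.28 × 0.08 = 413.9424 MJ
Pike: 413.9424 × 0.07 = 28.975968 MJ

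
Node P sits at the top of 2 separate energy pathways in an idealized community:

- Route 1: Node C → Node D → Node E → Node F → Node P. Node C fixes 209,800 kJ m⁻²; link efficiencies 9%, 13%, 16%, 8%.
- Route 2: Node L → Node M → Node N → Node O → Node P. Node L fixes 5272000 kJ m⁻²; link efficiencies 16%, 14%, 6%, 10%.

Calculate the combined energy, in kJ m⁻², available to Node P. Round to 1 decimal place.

Route 1: 209800 × 0.09 × 0.13 × 0.16 × 0.08 = 31.419648 kJ m⁻²
Route 2: 5272000 × 0.16 × 0.14 × 0.06 × 0.1 = 708.5568 kJ m⁻²
Total at Node P: 31.419648 + 708.5568 = 739.976448 kJ m⁻²

740.0 kJ m⁻²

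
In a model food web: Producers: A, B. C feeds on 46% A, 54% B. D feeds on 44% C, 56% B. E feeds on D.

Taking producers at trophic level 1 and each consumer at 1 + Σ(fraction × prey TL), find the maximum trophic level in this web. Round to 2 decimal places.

3.44

C: 1 + (0.46×1 + 0.54×1) = 2
D: 1 + (0.44×2 + 0.56×1) = 2.44
E: 1 + 2.44 = 3.44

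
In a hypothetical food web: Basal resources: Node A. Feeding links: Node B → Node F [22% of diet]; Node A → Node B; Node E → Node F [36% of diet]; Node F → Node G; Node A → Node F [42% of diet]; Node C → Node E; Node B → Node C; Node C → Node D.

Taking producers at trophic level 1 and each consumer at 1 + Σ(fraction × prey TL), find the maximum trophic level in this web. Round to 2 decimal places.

Node B: 1 + 1 = 2
Node C: 1 + 2 = 3
Node D: 1 + 3 = 4
Node E: 1 + 3 = 4
Node F: 1 + (0.36×4 + 0.42×1 + 0.22×2) = 3.3
Node G: 1 + 3.3 = 4.3

4.30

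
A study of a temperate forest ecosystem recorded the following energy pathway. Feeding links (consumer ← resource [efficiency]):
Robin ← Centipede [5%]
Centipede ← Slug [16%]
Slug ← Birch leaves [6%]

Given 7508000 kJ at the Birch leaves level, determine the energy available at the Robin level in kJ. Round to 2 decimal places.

3603.84 kJ

Slug: 7508000 × 0.06 = 450480 kJ
Centipede: 450480 × 0.16 = 72076.8 kJ
Robin: 72076.8 × 0.05 = 3603.84 kJ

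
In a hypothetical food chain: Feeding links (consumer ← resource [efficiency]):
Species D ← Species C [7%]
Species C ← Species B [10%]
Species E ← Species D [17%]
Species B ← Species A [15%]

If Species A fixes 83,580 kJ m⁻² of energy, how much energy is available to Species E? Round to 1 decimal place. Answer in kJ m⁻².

Species B: 83580 × 0.15 = 12537 kJ m⁻²
Species C: 12537 × 0.1 = 1253.7 kJ m⁻²
Species D: 1253.7 × 0.07 = 87.759 kJ m⁻²
Species E: 87.759 × 0.17 = 14.91903 kJ m⁻²

14.9 kJ m⁻²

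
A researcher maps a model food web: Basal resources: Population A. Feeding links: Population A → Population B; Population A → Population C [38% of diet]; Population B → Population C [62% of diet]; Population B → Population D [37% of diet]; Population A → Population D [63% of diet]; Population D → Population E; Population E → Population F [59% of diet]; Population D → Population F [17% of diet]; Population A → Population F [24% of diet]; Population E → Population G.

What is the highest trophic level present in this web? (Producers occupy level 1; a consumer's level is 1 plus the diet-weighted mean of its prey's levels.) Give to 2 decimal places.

4.37

Population B: 1 + 1 = 2
Population C: 1 + (0.38×1 + 0.62×2) = 2.62
Population D: 1 + (0.37×2 + 0.63×1) = 2.37
Population E: 1 + 2.37 = 3.37
Population F: 1 + (0.59×3.37 + 0.17×2.37 + 0.24×1) = 3.6312
Population G: 1 + 3.37 = 4.37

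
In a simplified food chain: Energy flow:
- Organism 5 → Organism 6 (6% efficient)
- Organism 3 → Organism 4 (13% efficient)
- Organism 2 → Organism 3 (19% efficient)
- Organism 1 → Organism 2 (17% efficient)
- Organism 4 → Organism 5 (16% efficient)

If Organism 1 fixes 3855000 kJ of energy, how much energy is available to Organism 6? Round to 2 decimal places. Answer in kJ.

155.40 kJ

Organism 2: 3855000 × 0.17 = 655350 kJ
Organism 3: 655350 × 0.19 = 124516.5 kJ
Organism 4: 124516.5 × 0.13 = 16187.145 kJ
Organism 5: 16187.145 × 0.16 = 2589.9432 kJ
Organism 6: 2589.9432 × 0.06 = 155.396592 kJ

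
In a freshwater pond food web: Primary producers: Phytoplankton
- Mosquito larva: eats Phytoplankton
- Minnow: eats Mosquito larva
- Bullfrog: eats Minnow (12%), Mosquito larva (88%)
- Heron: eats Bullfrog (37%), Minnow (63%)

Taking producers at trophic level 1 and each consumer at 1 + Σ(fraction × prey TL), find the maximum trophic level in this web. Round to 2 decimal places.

4.04

Mosquito larva: 1 + 1 = 2
Minnow: 1 + 2 = 3
Bullfrog: 1 + (0.12×3 + 0.88×2) = 3.12
Heron: 1 + (0.37×3.12 + 0.63×3) = 4.0444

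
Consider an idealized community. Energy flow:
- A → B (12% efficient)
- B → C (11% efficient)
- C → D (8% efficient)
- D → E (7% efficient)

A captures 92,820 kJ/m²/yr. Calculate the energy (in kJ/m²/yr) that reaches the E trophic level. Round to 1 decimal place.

6.9 kJ/m²/yr

B: 92820 × 0.12 = 11138.4 kJ/m²/yr
C: 11138.4 × 0.11 = 1225.224 kJ/m²/yr
D: 1225.224 × 0.08 = 98.01792 kJ/m²/yr
E: 98.01792 × 0.07 = 6.8612544 kJ/m²/yr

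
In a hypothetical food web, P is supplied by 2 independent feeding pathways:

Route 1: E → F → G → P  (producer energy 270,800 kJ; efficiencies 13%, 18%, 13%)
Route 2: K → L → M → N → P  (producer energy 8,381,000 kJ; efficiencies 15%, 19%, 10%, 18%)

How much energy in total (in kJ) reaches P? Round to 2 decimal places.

Route 1: 270800 × 0.13 × 0.18 × 0.13 = 823.7736 kJ
Route 2: 8381000 × 0.15 × 0.19 × 0.1 × 0.18 = 4299.453 kJ
Total at P: 823.7736 + 4299.453 = 5123.2266 kJ

5123.23 kJ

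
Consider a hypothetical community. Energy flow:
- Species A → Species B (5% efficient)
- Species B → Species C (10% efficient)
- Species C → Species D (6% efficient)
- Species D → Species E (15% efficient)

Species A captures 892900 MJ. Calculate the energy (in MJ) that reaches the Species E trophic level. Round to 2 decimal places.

40.18 MJ

Species B: 892900 × 0.05 = 44645 MJ
Species C: 44645 × 0.1 = 4464.5 MJ
Species D: 4464.5 × 0.06 = 267.87 MJ
Species E: 267.87 × 0.15 = 40.1805 MJ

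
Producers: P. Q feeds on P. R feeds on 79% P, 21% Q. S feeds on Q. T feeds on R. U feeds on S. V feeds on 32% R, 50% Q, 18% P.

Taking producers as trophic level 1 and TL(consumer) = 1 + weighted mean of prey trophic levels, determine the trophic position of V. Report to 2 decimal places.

2.89

Q: 1 + 1 = 2
R: 1 + (0.79×1 + 0.21×2) = 2.21
S: 1 + 2 = 3
T: 1 + 2.21 = 3.21
U: 1 + 3 = 4
V: 1 + (0.32×2.21 + 0.5×2 + 0.18×1) = 2.8872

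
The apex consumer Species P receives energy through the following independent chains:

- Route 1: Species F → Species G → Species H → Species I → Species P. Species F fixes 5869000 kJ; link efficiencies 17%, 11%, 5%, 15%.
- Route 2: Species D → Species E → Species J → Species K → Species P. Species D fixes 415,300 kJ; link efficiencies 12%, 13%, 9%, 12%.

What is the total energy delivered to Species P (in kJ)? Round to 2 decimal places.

893.10 kJ

Route 1: 5869000 × 0.17 × 0.11 × 0.05 × 0.15 = 823.12725 kJ
Route 2: 415300 × 0.12 × 0.13 × 0.09 × 0.12 = 69.969744 kJ
Total at Species P: 823.12725 + 69.969744 = 893.096994 kJ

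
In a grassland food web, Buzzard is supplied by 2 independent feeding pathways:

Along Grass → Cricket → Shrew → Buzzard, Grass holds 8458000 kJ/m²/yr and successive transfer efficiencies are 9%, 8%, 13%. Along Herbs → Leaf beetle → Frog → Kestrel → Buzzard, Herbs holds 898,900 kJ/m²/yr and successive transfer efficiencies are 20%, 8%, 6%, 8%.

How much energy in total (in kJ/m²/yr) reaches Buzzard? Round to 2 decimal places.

Via Grass: 8458000 × 0.09 × 0.08 × 0.13 = 7916.688 kJ/m²/yr
Via Herbs: 898900 × 0.2 × 0.08 × 0.06 × 0.08 = 69.03552 kJ/m²/yr
Total at Buzzard: 7916.688 + 69.03552 = 7985.72352 kJ/m²/yr

7985.72 kJ/m²/yr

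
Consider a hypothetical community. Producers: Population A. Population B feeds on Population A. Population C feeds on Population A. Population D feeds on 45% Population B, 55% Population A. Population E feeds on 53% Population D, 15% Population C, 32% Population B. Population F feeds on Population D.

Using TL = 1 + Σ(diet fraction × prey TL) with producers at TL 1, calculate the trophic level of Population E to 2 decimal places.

3.24

Population B: 1 + 1 = 2
Population C: 1 + 1 = 2
Population D: 1 + (0.45×2 + 0.55×1) = 2.45
Population E: 1 + (0.53×2.45 + 0.15×2 + 0.32×2) = 3.2385
Population F: 1 + 2.45 = 3.45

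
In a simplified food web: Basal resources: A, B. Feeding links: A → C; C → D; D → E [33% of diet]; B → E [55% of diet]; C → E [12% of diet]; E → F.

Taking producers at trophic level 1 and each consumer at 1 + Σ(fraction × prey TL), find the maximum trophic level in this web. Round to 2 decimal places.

3.78

C: 1 + 1 = 2
D: 1 + 2 = 3
E: 1 + (0.33×3 + 0.55×1 + 0.12×2) = 2.78
F: 1 + 2.78 = 3.78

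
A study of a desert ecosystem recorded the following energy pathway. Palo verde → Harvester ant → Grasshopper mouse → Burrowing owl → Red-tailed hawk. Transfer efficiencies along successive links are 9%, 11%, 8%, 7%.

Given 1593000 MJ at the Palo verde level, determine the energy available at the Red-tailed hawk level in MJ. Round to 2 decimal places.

88.32 MJ

Harvester ant: 1593000 × 0.09 = 143370 MJ
Grasshopper mouse: 143370 × 0.11 = 15770.7 MJ
Burrowing owl: 15770.7 × 0.08 = 1261.656 MJ
Red-tailed hawk: 1261.656 × 0.07 = 88.31592 MJ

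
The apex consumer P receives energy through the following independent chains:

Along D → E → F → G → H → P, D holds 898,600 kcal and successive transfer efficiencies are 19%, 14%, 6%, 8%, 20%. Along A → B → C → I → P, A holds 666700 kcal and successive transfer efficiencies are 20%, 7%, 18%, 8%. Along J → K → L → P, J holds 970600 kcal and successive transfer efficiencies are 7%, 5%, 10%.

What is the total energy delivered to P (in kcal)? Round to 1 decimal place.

Via D: 898600 × 0.19 × 0.14 × 0.06 × 0.08 × 0.2 = 22.9466496 kcal
Via A: 666700 × 0.2 × 0.07 × 0.18 × 0.08 = 134.40672 kcal
Via J: 970600 × 0.07 × 0.05 × 0.1 = 339.71 kcal
Total at P: 22.9466496 + 134.40672 + 339.71 = 497.0633696 kcal

497.1 kcal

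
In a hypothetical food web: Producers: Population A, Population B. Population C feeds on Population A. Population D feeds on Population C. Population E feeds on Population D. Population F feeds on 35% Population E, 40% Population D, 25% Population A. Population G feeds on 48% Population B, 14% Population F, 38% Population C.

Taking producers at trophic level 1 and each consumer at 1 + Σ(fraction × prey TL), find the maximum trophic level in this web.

Population C: 1 + 1 = 2
Population D: 1 + 2 = 3
Population E: 1 + 3 = 4
Population F: 1 + (0.35×4 + 0.4×3 + 0.25×1) = 3.85
Population G: 1 + (0.48×1 + 0.14×3.85 + 0.38×2) = 2.779

4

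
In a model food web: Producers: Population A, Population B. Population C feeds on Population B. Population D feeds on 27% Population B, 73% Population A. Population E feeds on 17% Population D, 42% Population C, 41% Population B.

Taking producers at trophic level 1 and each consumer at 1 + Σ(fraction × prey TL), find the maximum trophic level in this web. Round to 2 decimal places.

2.59

Population C: 1 + 1 = 2
Population D: 1 + (0.27×1 + 0.73×1) = 2
Population E: 1 + (0.17×2 + 0.42×2 + 0.41×1) = 2.59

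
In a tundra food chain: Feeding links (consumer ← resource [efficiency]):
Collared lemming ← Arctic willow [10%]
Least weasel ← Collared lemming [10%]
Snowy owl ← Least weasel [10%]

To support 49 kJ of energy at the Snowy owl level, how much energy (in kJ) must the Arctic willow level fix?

Cumulative transfer efficiency: 0.1 × 0.1 × 0.1 = 0.001
Arctic willow energy = 49 / 0.001 = 49000 kJ

49000 kJ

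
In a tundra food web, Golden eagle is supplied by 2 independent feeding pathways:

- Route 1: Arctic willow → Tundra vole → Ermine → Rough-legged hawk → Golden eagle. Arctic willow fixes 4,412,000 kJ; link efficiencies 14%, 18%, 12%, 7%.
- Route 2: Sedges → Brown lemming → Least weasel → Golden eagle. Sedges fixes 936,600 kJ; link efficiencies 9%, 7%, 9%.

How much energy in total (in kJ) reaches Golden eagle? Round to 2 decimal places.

1464.98 kJ

Route 1: 4412000 × 0.14 × 0.18 × 0.12 × 0.07 = 933.93216 kJ
Route 2: 936600 × 0.09 × 0.07 × 0.09 = 531.0522 kJ
Total at Golden eagle: 933.93216 + 531.0522 = 1464.98436 kJ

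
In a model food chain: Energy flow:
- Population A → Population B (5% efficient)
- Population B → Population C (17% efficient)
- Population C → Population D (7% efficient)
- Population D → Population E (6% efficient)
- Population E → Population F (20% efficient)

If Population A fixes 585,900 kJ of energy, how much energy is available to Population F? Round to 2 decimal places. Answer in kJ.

Population B: 585900 × 0.05 = 29295 kJ
Population C: 29295 × 0.17 = 4980.15 kJ
Population D: 4980.15 × 0.07 = 348.6105 kJ
Population E: 348.6105 × 0.06 = 20.91663 kJ
Population F: 20.91663 × 0.2 = 4.183326 kJ

4.18 kJ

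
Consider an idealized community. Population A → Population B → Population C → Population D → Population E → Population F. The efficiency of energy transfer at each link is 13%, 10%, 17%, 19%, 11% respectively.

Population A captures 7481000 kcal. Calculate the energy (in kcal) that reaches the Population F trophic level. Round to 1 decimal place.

Population B: 7481000 × 0.13 = 972530 kcal
Population C: 972530 × 0.1 = 97253 kcal
Population D: 97253 × 0.17 = 16533.01 kcal
Population E: 16533.01 × 0.19 = 3141.2719 kcal
Population F: 3141.2719 × 0.11 = 345.539909 kcal

345.5 kcal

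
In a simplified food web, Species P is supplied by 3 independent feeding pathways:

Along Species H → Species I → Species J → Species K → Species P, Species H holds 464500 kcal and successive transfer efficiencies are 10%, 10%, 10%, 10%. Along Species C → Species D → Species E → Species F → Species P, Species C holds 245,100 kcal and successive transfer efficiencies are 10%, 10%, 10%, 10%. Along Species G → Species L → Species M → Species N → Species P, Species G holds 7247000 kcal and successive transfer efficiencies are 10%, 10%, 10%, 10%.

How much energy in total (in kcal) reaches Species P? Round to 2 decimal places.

795.66 kcal

Via Species H: 464500 × 0.1 × 0.1 × 0.1 × 0.1 = 46.45 kcal
Via Species C: 245100 × 0.1 × 0.1 × 0.1 × 0.1 = 24.51 kcal
Via Species G: 7247000 × 0.1 × 0.1 × 0.1 × 0.1 = 724.7 kcal
Total at Species P: 46.45 + 24.51 + 724.7 = 795.66 kcal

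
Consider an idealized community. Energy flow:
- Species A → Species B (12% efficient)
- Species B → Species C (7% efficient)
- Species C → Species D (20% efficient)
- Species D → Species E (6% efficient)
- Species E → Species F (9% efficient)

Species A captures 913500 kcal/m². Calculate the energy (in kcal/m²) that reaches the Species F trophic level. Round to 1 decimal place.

8.3 kcal/m²

Species B: 913500 × 0.12 = 109620 kcal/m²
Species C: 109620 × 0.07 = 7673.4 kcal/m²
Species D: 7673.4 × 0.2 = 1534.68 kcal/m²
Species E: 1534.68 × 0.06 = 92.0808 kcal/m²
Species F: 92.0808 × 0.09 = 8.287272 kcal/m²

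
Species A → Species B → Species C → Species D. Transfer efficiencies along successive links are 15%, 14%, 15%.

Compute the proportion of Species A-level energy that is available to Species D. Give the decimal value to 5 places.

0.00315

Product of link efficiencies: 0.15 × 0.14 × 0.15 = 0.00315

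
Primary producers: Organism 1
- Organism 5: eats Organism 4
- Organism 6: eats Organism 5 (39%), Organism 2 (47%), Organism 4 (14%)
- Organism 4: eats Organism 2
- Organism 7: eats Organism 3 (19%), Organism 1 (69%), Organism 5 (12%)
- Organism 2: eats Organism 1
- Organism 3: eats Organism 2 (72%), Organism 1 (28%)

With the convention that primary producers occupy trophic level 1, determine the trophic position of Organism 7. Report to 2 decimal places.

Organism 2: 1 + 1 = 2
Organism 3: 1 + (0.72×2 + 0.28×1) = 2.72
Organism 4: 1 + 2 = 3
Organism 5: 1 + 3 = 4
Organism 6: 1 + (0.39×4 + 0.47×2 + 0.14×3) = 3.92
Organism 7: 1 + (0.19×2.72 + 0.69×1 + 0.12×4) = 2.6868

2.69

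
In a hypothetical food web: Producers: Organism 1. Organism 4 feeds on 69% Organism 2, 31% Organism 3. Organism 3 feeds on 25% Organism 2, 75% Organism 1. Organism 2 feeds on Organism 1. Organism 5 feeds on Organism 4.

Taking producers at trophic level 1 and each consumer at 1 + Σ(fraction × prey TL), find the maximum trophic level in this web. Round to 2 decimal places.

Organism 2: 1 + 1 = 2
Organism 3: 1 + (0.25×2 + 0.75×1) = 2.25
Organism 4: 1 + (0.69×2 + 0.31×2.25) = 3.0775
Organism 5: 1 + 3.0775 = 4.0775

4.08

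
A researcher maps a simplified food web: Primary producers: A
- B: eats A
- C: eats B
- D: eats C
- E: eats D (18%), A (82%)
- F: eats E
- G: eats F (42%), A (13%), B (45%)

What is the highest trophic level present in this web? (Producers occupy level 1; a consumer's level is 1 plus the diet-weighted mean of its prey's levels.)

4

B: 1 + 1 = 2
C: 1 + 2 = 3
D: 1 + 3 = 4
E: 1 + (0.18×4 + 0.82×1) = 2.54
F: 1 + 2.54 = 3.54
G: 1 + (0.42×3.54 + 0.13×1 + 0.45×2) = 3.5168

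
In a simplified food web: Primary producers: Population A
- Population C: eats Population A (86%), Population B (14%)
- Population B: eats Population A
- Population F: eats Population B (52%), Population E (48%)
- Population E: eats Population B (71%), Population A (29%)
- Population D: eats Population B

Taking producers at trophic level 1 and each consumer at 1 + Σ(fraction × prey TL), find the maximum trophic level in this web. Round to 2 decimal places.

3.34

Population B: 1 + 1 = 2
Population C: 1 + (0.86×1 + 0.14×2) = 2.14
Population D: 1 + 2 = 3
Population E: 1 + (0.71×2 + 0.29×1) = 2.71
Population F: 1 + (0.52×2 + 0.48×2.71) = 3.3408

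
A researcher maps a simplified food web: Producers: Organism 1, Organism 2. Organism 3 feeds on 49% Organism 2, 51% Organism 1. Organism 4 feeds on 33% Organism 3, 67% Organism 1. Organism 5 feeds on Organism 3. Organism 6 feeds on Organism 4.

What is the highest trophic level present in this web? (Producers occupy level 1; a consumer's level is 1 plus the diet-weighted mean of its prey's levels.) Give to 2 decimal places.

3.33

Organism 3: 1 + (0.49×1 + 0.51×1) = 2
Organism 4: 1 + (0.33×2 + 0.67×1) = 2.33
Organism 5: 1 + 2 = 3
Organism 6: 1 + 2.33 = 3.33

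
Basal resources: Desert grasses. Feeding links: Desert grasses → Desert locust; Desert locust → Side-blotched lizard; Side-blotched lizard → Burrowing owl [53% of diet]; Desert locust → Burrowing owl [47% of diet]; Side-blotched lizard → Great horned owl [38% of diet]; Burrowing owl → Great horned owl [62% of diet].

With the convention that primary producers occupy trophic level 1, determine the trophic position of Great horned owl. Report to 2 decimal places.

Desert locust: 1 + 1 = 2
Side-blotched lizard: 1 + 2 = 3
Burrowing owl: 1 + (0.53×3 + 0.47×2) = 3.53
Great horned owl: 1 + (0.38×3 + 0.62×3.53) = 4.3286

4.33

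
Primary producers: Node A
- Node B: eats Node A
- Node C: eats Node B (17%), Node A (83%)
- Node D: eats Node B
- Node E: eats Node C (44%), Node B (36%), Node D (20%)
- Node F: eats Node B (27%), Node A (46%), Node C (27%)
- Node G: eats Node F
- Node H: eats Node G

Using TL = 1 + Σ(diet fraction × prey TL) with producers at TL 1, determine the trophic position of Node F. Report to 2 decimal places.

2.59

Node B: 1 + 1 = 2
Node C: 1 + (0.17×2 + 0.83×1) = 2.17
Node D: 1 + 2 = 3
Node E: 1 + (0.44×2.17 + 0.36×2 + 0.2×3) = 3.2748
Node F: 1 + (0.27×2 + 0.46×1 + 0.27×2.17) = 2.5859
Node G: 1 + 2.5859 = 3.5859
Node H: 1 + 3.5859 = 4.5859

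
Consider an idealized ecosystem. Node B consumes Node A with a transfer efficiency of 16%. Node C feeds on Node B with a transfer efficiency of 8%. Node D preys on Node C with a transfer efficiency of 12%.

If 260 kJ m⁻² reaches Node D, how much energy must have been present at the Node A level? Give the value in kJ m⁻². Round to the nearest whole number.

Cumulative transfer efficiency: 0.16 × 0.08 × 0.12 = 0.001536
Node A energy = 260 / 0.001536 = 169271 kJ m⁻²

169271 kJ m⁻²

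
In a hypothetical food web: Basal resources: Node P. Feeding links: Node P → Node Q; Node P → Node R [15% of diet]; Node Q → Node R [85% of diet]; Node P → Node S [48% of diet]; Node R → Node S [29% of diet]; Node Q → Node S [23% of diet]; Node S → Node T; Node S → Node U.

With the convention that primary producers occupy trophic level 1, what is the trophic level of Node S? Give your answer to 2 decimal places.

Node Q: 1 + 1 = 2
Node R: 1 + (0.15×1 + 0.85×2) = 2.85
Node S: 1 + (0.48×1 + 0.29×2.85 + 0.23×2) = 2.7665
Node T: 1 + 2.7665 = 3.7665
Node U: 1 + 2.7665 = 3.7665

2.77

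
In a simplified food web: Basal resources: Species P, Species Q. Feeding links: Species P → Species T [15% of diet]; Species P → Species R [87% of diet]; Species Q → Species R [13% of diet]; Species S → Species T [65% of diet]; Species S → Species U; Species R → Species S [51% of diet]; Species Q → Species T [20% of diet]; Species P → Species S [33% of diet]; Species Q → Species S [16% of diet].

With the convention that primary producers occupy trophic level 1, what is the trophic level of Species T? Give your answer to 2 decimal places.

2.98

Species R: 1 + (0.87×1 + 0.13×1) = 2
Species S: 1 + (0.33×1 + 0.51×2 + 0.16×1) = 2.51
Species T: 1 + (0.2×1 + 0.15×1 + 0.65×2.51) = 2.9815
Species U: 1 + 2.51 = 3.51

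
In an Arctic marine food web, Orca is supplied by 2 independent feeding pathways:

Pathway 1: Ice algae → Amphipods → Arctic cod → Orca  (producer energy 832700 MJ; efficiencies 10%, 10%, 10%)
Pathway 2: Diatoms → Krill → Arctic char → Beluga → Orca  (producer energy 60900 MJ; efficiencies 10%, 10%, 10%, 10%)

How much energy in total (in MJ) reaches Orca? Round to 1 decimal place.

Pathway 1: 832700 × 0.1 × 0.1 × 0.1 = 832.7 MJ
Pathway 2: 60900 × 0.1 × 0.1 × 0.1 × 0.1 = 6.09 MJ
Total at Orca: 832.7 + 6.09 = 838.79 MJ

838.8 MJ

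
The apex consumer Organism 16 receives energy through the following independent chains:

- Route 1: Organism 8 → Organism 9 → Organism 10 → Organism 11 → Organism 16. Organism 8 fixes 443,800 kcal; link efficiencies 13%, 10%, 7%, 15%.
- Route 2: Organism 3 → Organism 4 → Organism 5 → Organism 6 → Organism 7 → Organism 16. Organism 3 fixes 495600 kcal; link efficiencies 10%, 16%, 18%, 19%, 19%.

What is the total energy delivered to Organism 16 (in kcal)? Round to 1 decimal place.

112.1 kcal

Route 1: 443800 × 0.13 × 0.1 × 0.07 × 0.15 = 60.5787 kcal
Route 2: 495600 × 0.1 × 0.16 × 0.18 × 0.19 × 0.19 = 51.5265408 kcal
Total at Organism 16: 60.5787 + 51.5265408 = 112.1052408 kcal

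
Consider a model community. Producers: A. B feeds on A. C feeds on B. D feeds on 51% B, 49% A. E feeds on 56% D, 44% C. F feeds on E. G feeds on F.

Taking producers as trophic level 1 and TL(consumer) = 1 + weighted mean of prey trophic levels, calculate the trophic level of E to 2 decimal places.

3.73

B: 1 + 1 = 2
C: 1 + 2 = 3
D: 1 + (0.51×2 + 0.49×1) = 2.51
E: 1 + (0.56×2.51 + 0.44×3) = 3.7256
F: 1 + 3.7256 = 4.7256
G: 1 + 4.7256 = 5.7256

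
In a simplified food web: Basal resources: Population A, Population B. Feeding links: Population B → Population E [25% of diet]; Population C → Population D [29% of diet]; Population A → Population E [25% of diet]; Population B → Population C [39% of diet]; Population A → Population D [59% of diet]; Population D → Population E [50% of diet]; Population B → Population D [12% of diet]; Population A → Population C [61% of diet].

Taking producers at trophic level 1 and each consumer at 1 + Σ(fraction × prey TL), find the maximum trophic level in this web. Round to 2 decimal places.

Population C: 1 + (0.61×1 + 0.39×1) = 2
Population D: 1 + (0.29×2 + 0.12×1 + 0.59×1) = 2.29
Population E: 1 + (0.5×2.29 + 0.25×1 + 0.25×1) = 2.645

2.65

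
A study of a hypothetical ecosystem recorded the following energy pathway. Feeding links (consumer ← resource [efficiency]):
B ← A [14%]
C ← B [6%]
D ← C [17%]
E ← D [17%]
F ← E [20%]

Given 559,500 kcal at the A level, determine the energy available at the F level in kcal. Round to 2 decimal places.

B: 559500 × 0.14 = 78330 kcal
C: 78330 × 0.06 = 4699.8 kcal
D: 4699.8 × 0.17 = 798.966 kcal
E: 798.966 × 0.17 = 135.82422 kcal
F: 135.82422 × 0.2 = 27.164844 kcal

27.16 kcal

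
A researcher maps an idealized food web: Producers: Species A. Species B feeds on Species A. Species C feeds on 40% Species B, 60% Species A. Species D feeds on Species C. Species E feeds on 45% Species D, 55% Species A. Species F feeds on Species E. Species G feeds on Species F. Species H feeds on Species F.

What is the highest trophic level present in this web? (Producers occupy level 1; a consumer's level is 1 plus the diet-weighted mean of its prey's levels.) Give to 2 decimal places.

Species B: 1 + 1 = 2
Species C: 1 + (0.4×2 + 0.6×1) = 2.4
Species D: 1 + 2.4 = 3.4
Species E: 1 + (0.45×3.4 + 0.55×1) = 3.08
Species F: 1 + 3.08 = 4.08
Species G: 1 + 4.08 = 5.08
Species H: 1 + 4.08 = 5.08

5.08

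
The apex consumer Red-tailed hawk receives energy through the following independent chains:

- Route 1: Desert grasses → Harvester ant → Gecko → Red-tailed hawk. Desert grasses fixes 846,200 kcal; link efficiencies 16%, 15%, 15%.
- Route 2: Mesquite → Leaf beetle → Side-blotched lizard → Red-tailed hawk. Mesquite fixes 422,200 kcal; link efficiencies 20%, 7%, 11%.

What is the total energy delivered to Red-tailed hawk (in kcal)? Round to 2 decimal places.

3696.51 kcal

Route 1: 846200 × 0.16 × 0.15 × 0.15 = 3046.32 kcal
Route 2: 422200 × 0.2 × 0.07 × 0.11 = 650.188 kcal
Total at Red-tailed hawk: 3046.32 + 650.188 = 3696.508 kcal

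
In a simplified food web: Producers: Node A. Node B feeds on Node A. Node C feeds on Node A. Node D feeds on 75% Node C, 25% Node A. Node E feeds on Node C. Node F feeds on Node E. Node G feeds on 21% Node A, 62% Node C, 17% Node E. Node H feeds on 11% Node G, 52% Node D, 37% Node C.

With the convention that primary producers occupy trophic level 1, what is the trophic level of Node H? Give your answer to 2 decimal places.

3.50

Node B: 1 + 1 = 2
Node C: 1 + 1 = 2
Node D: 1 + (0.75×2 + 0.25×1) = 2.75
Node E: 1 + 2 = 3
Node F: 1 + 3 = 4
Node G: 1 + (0.21×1 + 0.62×2 + 0.17×3) = 2.96
Node H: 1 + (0.11×2.96 + 0.52×2.75 + 0.37×2) = 3.4956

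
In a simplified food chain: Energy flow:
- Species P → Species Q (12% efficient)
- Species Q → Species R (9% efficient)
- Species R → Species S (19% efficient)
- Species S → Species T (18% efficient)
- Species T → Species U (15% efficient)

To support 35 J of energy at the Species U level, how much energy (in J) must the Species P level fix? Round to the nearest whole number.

Cumulative transfer efficiency: 0.12 × 0.09 × 0.19 × 0.18 × 0.15 = 0.000055404
Species P energy = 35 / 0.000055404 = 631723 J

631723 J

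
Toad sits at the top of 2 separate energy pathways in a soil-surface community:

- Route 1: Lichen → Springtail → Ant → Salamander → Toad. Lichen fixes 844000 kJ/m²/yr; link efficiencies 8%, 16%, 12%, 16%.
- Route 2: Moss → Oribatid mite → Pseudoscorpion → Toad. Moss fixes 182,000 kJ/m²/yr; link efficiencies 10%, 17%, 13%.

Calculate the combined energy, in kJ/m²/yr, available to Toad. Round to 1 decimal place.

609.6 kJ/m²/yr

Route 1: 844000 × 0.08 × 0.16 × 0.12 × 0.16 = 207.42144 kJ/m²/yr
Route 2: 182000 × 0.1 × 0.17 × 0.13 = 402.22 kJ/m²/yr
Total at Toad: 207.42144 + 402.22 = 609.64144 kJ/m²/yr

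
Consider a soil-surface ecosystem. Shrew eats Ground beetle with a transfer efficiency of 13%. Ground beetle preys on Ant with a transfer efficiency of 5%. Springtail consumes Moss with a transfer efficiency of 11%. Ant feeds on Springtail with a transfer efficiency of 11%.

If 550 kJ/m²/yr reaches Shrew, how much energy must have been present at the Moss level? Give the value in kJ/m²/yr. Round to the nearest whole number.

6993007 kJ/m²/yr

Cumulative transfer efficiency: 0.11 × 0.11 × 0.05 × 0.13 = 0.00007865
Moss energy = 550 / 0.00007865 = 6993007 kJ/m²/yr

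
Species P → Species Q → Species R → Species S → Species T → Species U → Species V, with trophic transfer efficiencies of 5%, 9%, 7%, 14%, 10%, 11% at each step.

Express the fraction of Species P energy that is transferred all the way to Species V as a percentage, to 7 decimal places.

0.0000485%

Product of link efficiencies: 0.05 × 0.09 × 0.07 × 0.14 × 0.1 × 0.11 = 0.0000004851
As a percentage: 0.0000004851 × 100 = 0.0000485%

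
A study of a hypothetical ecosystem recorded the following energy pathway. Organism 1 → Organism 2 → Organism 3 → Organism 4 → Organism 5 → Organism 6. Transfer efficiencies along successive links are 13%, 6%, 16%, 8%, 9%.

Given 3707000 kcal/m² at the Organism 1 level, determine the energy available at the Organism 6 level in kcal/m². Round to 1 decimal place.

33.3 kcal/m²

Organism 2: 3707000 × 0.13 = 481910 kcal/m²
Organism 3: 481910 × 0.06 = 28914.6 kcal/m²
Organism 4: 28914.6 × 0.16 = 4626.336 kcal/m²
Organism 5: 4626.336 × 0.08 = 370.10688 kcal/m²
Organism 6: 370.10688 × 0.09 = 33.3096192 kcal/m²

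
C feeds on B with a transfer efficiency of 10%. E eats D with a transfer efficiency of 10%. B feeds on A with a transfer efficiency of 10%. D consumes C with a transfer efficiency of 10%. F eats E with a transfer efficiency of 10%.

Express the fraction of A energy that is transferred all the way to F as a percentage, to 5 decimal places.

Product of link efficiencies: 0.1 × 0.1 × 0.1 × 0.1 × 0.1 = 0.00001
As a percentage: 0.00001 × 100 = 0.00100%

0.00100%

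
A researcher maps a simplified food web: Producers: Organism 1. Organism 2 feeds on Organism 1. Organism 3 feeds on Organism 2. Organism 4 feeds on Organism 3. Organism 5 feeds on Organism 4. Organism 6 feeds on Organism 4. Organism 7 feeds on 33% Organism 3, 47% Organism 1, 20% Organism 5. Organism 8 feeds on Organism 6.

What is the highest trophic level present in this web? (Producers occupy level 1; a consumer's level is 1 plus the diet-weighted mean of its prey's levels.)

6

Organism 2: 1 + 1 = 2
Organism 3: 1 + 2 = 3
Organism 4: 1 + 3 = 4
Organism 5: 1 + 4 = 5
Organism 6: 1 + 4 = 5
Organism 7: 1 + (0.33×3 + 0.47×1 + 0.2×5) = 3.46
Organism 8: 1 + 5 = 6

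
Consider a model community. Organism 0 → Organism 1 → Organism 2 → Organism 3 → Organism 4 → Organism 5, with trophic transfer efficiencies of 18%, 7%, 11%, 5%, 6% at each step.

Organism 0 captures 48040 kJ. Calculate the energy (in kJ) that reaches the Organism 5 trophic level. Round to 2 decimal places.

Organism 1: 48040 × 0.18 = 8647.2 kJ
Organism 2: 8647.2 × 0.07 = 605.304 kJ
Organism 3: 605.304 × 0.11 = 66.58344 kJ
Organism 4: 66.58344 × 0.05 = 3.329172 kJ
Organism 5: 3.329172 × 0.06 = 0.19975032 kJ

0.20 kJ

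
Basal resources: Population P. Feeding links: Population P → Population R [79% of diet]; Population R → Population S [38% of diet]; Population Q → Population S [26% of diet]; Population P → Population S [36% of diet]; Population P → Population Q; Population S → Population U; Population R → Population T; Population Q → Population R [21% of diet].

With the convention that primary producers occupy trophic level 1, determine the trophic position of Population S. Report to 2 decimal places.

Population Q: 1 + 1 = 2
Population R: 1 + (0.21×2 + 0.79×1) = 2.21
Population S: 1 + (0.36×1 + 0.26×2 + 0.38×2.21) = 2.7198
Population T: 1 + 2.21 = 3.21
Population U: 1 + 2.7198 = 3.7198

2.72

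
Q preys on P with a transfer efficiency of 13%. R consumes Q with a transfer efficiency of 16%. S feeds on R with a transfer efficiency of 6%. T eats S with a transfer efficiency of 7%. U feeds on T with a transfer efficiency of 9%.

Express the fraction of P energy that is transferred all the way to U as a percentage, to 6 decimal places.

0.000786%

Product of link efficiencies: 0.13 × 0.16 × 0.06 × 0.07 × 0.09 = 0.0000078624
As a percentage: 0.0000078624 × 100 = 0.000786%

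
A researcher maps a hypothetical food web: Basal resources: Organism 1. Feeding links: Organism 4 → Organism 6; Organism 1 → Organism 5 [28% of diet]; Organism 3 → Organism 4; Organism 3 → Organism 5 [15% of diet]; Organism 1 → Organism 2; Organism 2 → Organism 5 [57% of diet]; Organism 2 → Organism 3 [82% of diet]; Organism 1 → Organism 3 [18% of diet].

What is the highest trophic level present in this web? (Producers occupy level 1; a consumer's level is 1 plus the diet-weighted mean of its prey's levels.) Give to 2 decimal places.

4.82

Organism 2: 1 + 1 = 2
Organism 3: 1 + (0.18×1 + 0.82×2) = 2.82
Organism 4: 1 + 2.82 = 3.82
Organism 5: 1 + (0.28×1 + 0.57×2 + 0.15×2.82) = 2.843
Organism 6: 1 + 3.82 = 4.82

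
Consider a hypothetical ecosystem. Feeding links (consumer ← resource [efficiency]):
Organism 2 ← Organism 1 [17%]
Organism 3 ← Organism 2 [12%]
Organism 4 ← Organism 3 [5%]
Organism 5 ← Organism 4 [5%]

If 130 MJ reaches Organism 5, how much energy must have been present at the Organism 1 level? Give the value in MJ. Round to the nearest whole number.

2549020 MJ

Cumulative transfer efficiency: 0.17 × 0.12 × 0.05 × 0.05 = 0.000051
Organism 1 energy = 130 / 0.000051 = 2549020 MJ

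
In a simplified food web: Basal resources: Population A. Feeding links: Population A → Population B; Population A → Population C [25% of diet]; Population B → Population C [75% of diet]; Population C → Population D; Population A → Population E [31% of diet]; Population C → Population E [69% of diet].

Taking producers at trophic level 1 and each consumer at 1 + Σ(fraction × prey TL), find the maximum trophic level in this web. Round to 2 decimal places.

Population B: 1 + 1 = 2
Population C: 1 + (0.25×1 + 0.75×2) = 2.75
Population D: 1 + 2.75 = 3.75
Population E: 1 + (0.31×1 + 0.69×2.75) = 3.2075

3.75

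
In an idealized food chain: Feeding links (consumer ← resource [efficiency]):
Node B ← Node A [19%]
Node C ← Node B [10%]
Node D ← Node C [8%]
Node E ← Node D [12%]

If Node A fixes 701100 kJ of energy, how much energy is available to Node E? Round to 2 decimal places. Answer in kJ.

Node B: 701100 × 0.19 = 133209 kJ
Node C: 133209 × 0.1 = 13320.9 kJ
Node D: 13320.9 × 0.08 = 1065.672 kJ
Node E: 1065.672 × 0.12 = 127.88064 kJ

127.88 kJ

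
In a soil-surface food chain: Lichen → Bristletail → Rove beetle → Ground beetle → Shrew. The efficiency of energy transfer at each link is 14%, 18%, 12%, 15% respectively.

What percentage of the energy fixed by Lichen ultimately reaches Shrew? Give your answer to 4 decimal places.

Product of link efficiencies: 0.14 × 0.18 × 0.12 × 0.15 = 0.0004536
As a percentage: 0.0004536 × 100 = 0.0454%

0.0454%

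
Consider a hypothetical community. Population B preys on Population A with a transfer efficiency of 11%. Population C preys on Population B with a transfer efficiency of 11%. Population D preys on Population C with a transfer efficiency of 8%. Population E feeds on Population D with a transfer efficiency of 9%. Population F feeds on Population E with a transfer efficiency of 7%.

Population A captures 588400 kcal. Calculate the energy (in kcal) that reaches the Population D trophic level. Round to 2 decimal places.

Population B: 588400 × 0.11 = 64724 kcal
Population C: 64724 × 0.11 = 7119.64 kcal
Population D: 7119.64 × 0.08 = 569.5712 kcal

569.57 kcal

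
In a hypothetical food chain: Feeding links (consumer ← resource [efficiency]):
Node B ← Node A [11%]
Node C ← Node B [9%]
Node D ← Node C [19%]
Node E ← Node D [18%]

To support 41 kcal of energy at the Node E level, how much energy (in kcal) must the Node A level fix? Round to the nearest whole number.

121094 kcal

Cumulative transfer efficiency: 0.11 × 0.09 × 0.19 × 0.18 = 0.00033858
Node A energy = 41 / 0.00033858 = 121094 kcal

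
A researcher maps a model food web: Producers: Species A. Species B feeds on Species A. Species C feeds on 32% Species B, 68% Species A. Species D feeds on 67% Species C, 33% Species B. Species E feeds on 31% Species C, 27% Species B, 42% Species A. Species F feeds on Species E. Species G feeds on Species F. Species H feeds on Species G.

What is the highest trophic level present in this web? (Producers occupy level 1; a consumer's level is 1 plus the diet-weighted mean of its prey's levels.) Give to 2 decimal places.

5.68

Species B: 1 + 1 = 2
Species C: 1 + (0.32×2 + 0.68×1) = 2.32
Species D: 1 + (0.67×2.32 + 0.33×2) = 3.2144
Species E: 1 + (0.31×2.32 + 0.27×2 + 0.42×1) = 2.6792
Species F: 1 + 2.6792 = 3.6792
Species G: 1 + 3.6792 = 4.6792
Species H: 1 + 4.6792 = 5.6792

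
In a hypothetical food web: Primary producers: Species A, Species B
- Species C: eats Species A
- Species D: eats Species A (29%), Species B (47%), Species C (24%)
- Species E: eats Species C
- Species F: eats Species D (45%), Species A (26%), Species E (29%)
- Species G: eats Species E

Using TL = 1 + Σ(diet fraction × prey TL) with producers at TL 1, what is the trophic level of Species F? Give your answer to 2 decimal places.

Species C: 1 + 1 = 2
Species D: 1 + (0.29×1 + 0.47×1 + 0.24×2) = 2.24
Species E: 1 + 2 = 3
Species F: 1 + (0.45×2.24 + 0.26×1 + 0.29×3) = 3.138
Species G: 1 + 3 = 4

3.14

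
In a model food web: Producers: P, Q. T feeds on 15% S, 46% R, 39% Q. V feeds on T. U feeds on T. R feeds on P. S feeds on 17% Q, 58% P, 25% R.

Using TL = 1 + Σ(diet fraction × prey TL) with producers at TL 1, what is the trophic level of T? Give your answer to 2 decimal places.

R: 1 + 1 = 2
S: 1 + (0.17×1 + 0.58×1 + 0.25×2) = 2.25
T: 1 + (0.15×2.25 + 0.46×2 + 0.39×1) = 2.6475
U: 1 + 2.6475 = 3.6475
V: 1 + 2.6475 = 3.6475

2.65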